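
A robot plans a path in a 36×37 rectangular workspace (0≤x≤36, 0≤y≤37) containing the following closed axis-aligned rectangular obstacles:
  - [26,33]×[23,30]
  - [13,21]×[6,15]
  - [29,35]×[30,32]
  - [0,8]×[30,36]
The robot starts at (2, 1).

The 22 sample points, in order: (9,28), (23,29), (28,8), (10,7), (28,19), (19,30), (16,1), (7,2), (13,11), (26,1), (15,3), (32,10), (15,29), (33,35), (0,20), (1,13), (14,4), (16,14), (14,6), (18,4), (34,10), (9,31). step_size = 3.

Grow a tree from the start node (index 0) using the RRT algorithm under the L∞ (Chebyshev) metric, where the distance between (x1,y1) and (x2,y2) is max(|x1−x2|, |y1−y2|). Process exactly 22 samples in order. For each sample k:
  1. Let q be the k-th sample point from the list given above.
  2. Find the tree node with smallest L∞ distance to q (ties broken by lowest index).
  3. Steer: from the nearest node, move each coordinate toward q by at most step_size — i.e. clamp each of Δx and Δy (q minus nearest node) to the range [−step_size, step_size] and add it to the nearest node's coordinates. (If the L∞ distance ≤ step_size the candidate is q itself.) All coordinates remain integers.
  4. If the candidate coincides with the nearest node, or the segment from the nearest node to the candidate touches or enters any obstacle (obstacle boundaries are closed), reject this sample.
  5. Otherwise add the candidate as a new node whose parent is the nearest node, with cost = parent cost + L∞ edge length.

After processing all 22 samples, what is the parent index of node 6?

1. q=(9,28) nearest=0 d=27 new=(5,4) → add node 1 parent=0 cost=3
2. q=(23,29) nearest=1 d=25 new=(8,7) → add node 2 parent=1 cost=6
3. q=(28,8) nearest=2 d=20 new=(11,8) → add node 3 parent=2 cost=9
4. q=(10,7) nearest=3 d=1 new=(10,7) → add node 4 parent=3 cost=10
5. q=(28,19) nearest=3 d=17 new=(14,11) → blocked by [13,21]×[6,15], reject
6. q=(19,30) nearest=3 d=22 new=(14,11) → blocked by [13,21]×[6,15], reject
7. q=(16,1) nearest=4 d=6 new=(13,4) → add node 5 parent=4 cost=13
8. q=(7,2) nearest=1 d=2 new=(7,2) → add node 6 parent=1 cost=5
9. q=(13,11) nearest=3 d=3 new=(13,11) → blocked by [13,21]×[6,15], reject
10. q=(26,1) nearest=5 d=13 new=(16,1) → add node 7 parent=5 cost=16
11. q=(15,3) nearest=5 d=2 new=(15,3) → add node 8 parent=5 cost=15
12. q=(32,10) nearest=7 d=16 new=(19,4) → add node 9 parent=7 cost=19
13. q=(15,29) nearest=3 d=21 new=(14,11) → blocked by [13,21]×[6,15], reject
14. q=(33,35) nearest=3 d=27 new=(14,11) → blocked by [13,21]×[6,15], reject
15. q=(0,20) nearest=3 d=12 new=(8,11) → add node 10 parent=3 cost=12
16. q=(1,13) nearest=2 d=7 new=(5,10) → add node 11 parent=2 cost=9
17. q=(14,4) nearest=5 d=1 new=(14,4) → add node 12 parent=5 cost=14
18. q=(16,14) nearest=3 d=6 new=(14,11) → blocked by [13,21]×[6,15], reject
19. q=(14,6) nearest=5 d=2 new=(14,6) → blocked by [13,21]×[6,15], reject
20. q=(18,4) nearest=9 d=1 new=(18,4) → add node 13 parent=9 cost=20
21. q=(34,10) nearest=9 d=15 new=(22,7) → blocked by [13,21]×[6,15], reject
22. q=(9,31) nearest=10 d=20 new=(9,14) → add node 14 parent=10 cost=15

Parent of node 6: 1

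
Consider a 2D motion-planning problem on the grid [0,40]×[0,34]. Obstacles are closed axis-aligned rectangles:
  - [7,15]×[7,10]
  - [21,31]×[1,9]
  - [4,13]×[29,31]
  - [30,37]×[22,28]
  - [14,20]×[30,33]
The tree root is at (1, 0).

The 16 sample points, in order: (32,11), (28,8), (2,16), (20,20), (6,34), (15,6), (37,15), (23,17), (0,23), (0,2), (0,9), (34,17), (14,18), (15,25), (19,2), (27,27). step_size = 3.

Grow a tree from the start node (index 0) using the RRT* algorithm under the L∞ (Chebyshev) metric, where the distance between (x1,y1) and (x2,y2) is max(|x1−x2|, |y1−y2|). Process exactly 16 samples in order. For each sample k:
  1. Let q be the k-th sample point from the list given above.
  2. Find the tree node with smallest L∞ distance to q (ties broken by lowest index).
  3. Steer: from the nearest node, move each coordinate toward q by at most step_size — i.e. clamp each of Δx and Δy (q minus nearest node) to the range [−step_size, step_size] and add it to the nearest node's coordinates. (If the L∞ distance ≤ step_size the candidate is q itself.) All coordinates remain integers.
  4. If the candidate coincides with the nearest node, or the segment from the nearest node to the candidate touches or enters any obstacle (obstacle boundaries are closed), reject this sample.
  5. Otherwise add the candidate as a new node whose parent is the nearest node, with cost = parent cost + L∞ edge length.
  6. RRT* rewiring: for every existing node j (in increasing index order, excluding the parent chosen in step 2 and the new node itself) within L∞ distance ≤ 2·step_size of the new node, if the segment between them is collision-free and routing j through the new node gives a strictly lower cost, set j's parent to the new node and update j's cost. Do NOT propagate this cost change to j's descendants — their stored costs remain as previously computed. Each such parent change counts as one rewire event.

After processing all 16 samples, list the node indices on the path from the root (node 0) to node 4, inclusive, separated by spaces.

1. q=(32,11) nearest=0 d=31 new=(4,3) → add node 1 parent=0 cost=3
2. q=(28,8) nearest=1 d=24 new=(7,6) → add node 2 parent=1 cost=6
3. q=(2,16) nearest=2 d=10 new=(4,9) → add node 3 parent=2 cost=9
4. q=(20,20) nearest=2 d=14 new=(10,9) → blocked by [7,15]×[7,10], reject
5. q=(6,34) nearest=3 d=25 new=(6,12) → add node 4 parent=3 cost=12
6. q=(15,6) nearest=2 d=8 new=(10,6) → add node 5 parent=2 cost=9
7. q=(37,15) nearest=5 d=27 new=(13,9) → blocked by [7,15]×[7,10], reject
8. q=(23,17) nearest=5 d=13 new=(13,9) → blocked by [7,15]×[7,10], reject
9. q=(0,23) nearest=4 d=11 new=(3,15) → add node 6 parent=4 cost=15
10. q=(0,2) nearest=0 d=2 new=(0,2) → add node 7 parent=0 cost=2
11. q=(0,9) nearest=3 d=4 new=(1,9) → add node 8 parent=3 cost=12
12. q=(34,17) nearest=5 d=24 new=(13,9) → blocked by [7,15]×[7,10], reject
13. q=(14,18) nearest=4 d=8 new=(9,15) → add node 9 parent=4 cost=15
14. q=(15,25) nearest=9 d=10 new=(12,18) → add node 10 parent=9 cost=18
15. q=(19,2) nearest=5 d=9 new=(13,3) → add node 11 parent=5 cost=12
16. q=(27,27) nearest=10 d=15 new=(15,21) → add node 12 parent=10 cost=21

Path: 0 1 2 3 4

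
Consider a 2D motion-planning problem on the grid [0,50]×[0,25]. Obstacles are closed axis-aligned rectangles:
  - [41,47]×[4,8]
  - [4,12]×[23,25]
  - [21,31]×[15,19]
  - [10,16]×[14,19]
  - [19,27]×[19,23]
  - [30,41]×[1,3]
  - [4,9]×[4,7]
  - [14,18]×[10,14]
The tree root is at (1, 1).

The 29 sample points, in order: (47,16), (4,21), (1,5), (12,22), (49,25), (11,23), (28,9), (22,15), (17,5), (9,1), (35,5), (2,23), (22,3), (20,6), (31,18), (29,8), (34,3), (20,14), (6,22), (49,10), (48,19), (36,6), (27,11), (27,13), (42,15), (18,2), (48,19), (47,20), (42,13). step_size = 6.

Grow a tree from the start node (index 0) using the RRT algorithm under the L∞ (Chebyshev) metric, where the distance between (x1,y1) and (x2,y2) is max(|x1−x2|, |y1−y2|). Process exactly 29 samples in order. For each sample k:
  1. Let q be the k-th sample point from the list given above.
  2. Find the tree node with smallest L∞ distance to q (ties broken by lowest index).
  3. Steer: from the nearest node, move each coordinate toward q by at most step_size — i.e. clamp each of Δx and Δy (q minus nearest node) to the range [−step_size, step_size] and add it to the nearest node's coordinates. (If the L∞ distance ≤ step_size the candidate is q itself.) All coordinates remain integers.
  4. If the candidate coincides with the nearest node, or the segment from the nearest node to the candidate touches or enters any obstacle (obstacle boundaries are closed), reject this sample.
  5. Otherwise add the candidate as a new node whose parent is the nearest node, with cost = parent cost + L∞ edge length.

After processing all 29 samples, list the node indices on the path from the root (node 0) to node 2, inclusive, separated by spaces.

1. q=(47,16) nearest=0 d=46 new=(7,7) → blocked by [4,9]×[4,7], reject
2. q=(4,21) nearest=0 d=20 new=(4,7) → blocked by [4,9]×[4,7], reject
3. q=(1,5) nearest=0 d=4 new=(1,5) → add node 1 parent=0 cost=4
4. q=(12,22) nearest=1 d=17 new=(7,11) → add node 2 parent=1 cost=10
5. q=(49,25) nearest=2 d=42 new=(13,17) → blocked by [10,16]×[14,19], reject
6. q=(11,23) nearest=2 d=12 new=(11,17) → blocked by [10,16]×[14,19], reject
7. q=(28,9) nearest=2 d=21 new=(13,9) → add node 3 parent=2 cost=16
8. q=(22,15) nearest=3 d=9 new=(19,15) → blocked by [14,18]×[10,14], reject
9. q=(17,5) nearest=3 d=4 new=(17,5) → add node 4 parent=3 cost=20
10. q=(9,1) nearest=0 d=8 new=(7,1) → add node 5 parent=0 cost=6
11. q=(35,5) nearest=4 d=18 new=(23,5) → add node 6 parent=4 cost=26
12. q=(2,23) nearest=2 d=12 new=(2,17) → add node 7 parent=2 cost=16
13. q=(22,3) nearest=6 d=2 new=(22,3) → add node 8 parent=6 cost=28
14. q=(20,6) nearest=4 d=3 new=(20,6) → add node 9 parent=4 cost=23
15. q=(31,18) nearest=9 d=12 new=(26,12) → add node 10 parent=9 cost=29
16. q=(29,8) nearest=10 d=4 new=(29,8) → add node 11 parent=10 cost=33
17. q=(34,3) nearest=11 d=5 new=(34,3) → blocked by [30,41]×[1,3], reject
18. q=(20,14) nearest=10 d=6 new=(20,14) → add node 12 parent=10 cost=35
19. q=(6,22) nearest=7 d=5 new=(6,22) → add node 13 parent=7 cost=21
20. q=(49,10) nearest=11 d=20 new=(35,10) → add node 14 parent=11 cost=39
21. q=(48,19) nearest=14 d=13 new=(41,16) → add node 15 parent=14 cost=45
22. q=(36,6) nearest=14 d=4 new=(36,6) → add node 16 parent=14 cost=43
23. q=(27,11) nearest=10 d=1 new=(27,11) → add node 17 parent=10 cost=30
24. q=(27,13) nearest=10 d=1 new=(27,13) → add node 18 parent=10 cost=30
25. q=(42,15) nearest=15 d=1 new=(42,15) → add node 19 parent=15 cost=46
26. q=(18,2) nearest=4 d=3 new=(18,2) → add node 20 parent=4 cost=23
27. q=(48,19) nearest=19 d=6 new=(48,19) → add node 21 parent=19 cost=52
28. q=(47,20) nearest=21 d=1 new=(47,20) → add node 22 parent=21 cost=53
29. q=(42,13) nearest=19 d=2 new=(42,13) → add node 23 parent=19 cost=48

Path: 0 1 2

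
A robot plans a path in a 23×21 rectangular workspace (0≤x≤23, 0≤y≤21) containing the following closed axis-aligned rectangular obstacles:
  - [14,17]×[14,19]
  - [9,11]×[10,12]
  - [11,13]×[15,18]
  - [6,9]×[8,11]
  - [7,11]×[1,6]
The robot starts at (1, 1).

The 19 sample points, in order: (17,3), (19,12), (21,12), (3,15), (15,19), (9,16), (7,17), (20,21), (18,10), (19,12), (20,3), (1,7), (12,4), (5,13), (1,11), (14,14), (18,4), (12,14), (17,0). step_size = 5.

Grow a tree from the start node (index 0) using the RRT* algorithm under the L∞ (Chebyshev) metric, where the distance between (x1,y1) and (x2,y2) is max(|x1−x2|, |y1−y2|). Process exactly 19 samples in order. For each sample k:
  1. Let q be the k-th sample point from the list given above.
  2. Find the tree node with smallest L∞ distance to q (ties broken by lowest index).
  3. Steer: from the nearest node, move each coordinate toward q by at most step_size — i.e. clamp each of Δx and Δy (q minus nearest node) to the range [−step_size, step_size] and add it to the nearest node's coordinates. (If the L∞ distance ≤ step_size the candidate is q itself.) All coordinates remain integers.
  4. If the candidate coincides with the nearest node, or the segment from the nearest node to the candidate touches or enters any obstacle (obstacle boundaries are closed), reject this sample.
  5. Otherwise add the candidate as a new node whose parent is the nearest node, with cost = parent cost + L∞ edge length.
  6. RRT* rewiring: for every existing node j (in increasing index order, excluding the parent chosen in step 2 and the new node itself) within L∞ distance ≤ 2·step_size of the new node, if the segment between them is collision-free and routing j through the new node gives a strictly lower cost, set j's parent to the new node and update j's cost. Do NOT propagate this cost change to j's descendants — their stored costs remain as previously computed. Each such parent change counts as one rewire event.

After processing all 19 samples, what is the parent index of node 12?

Parent of node 12: 10

1. q=(17,3) nearest=0 d=16 new=(6,3) → add node 1 parent=0 cost=5
2. q=(19,12) nearest=1 d=13 new=(11,8) → blocked by [7,11]×[1,6], reject
3. q=(21,12) nearest=1 d=15 new=(11,8) → blocked by [7,11]×[1,6], reject
4. q=(3,15) nearest=1 d=12 new=(3,8) → add node 2 parent=1 cost=10
5. q=(15,19) nearest=2 d=12 new=(8,13) → blocked by [6,9]×[8,11], reject
6. q=(9,16) nearest=2 d=8 new=(8,13) → blocked by [6,9]×[8,11], reject
7. q=(7,17) nearest=2 d=9 new=(7,13) → add node 3 parent=2 cost=15
8. q=(20,21) nearest=3 d=13 new=(12,18) → blocked by [11,13]×[15,18], reject
9. q=(18,10) nearest=3 d=11 new=(12,10) → blocked by [9,11]×[10,12], reject
10. q=(19,12) nearest=3 d=12 new=(12,12) → add node 4 parent=3 cost=20
11. q=(20,3) nearest=4 d=9 new=(17,7) → add node 5 parent=4 cost=25
12. q=(1,7) nearest=2 d=2 new=(1,7) → add node 6 parent=2 cost=12
13. q=(12,4) nearest=5 d=5 new=(12,4) → add node 7 parent=5 cost=30
14. q=(5,13) nearest=3 d=2 new=(5,13) → add node 8 parent=3 cost=17
15. q=(1,11) nearest=2 d=3 new=(1,11) → add node 9 parent=2 cost=13
16. q=(14,14) nearest=4 d=2 new=(14,14) → blocked by [14,17]×[14,19], reject
17. q=(18,4) nearest=5 d=3 new=(18,4) → add node 10 parent=5 cost=28
18. q=(12,14) nearest=4 d=2 new=(12,14) → add node 11 parent=4 cost=22
19. q=(17,0) nearest=10 d=4 new=(17,0) → add node 12 parent=10 cost=32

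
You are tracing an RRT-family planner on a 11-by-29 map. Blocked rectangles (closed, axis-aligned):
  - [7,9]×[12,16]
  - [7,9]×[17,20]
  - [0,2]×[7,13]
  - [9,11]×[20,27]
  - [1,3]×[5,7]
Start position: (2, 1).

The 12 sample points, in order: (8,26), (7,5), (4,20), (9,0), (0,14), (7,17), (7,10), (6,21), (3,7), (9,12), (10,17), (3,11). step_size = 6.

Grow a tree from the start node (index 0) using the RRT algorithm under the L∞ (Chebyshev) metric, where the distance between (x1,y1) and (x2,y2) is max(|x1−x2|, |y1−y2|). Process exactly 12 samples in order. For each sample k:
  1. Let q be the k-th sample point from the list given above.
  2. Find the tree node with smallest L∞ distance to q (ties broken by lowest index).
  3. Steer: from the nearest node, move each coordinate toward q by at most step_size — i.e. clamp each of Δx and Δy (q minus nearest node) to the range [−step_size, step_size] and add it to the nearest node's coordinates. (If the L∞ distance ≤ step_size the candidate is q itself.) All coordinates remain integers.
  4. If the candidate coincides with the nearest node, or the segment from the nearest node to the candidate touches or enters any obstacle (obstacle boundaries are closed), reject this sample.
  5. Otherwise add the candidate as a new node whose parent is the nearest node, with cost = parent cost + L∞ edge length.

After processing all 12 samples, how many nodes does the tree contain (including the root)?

Node count: 9

1. q=(8,26) nearest=0 d=25 new=(8,7) → add node 1 parent=0 cost=6
2. q=(7,5) nearest=1 d=2 new=(7,5) → add node 2 parent=1 cost=8
3. q=(4,20) nearest=1 d=13 new=(4,13) → add node 3 parent=1 cost=12
4. q=(9,0) nearest=2 d=5 new=(9,0) → add node 4 parent=2 cost=13
5. q=(0,14) nearest=3 d=4 new=(0,14) → add node 5 parent=3 cost=16
6. q=(7,17) nearest=3 d=4 new=(7,17) → blocked by [7,9]×[17,20], reject
7. q=(7,10) nearest=1 d=3 new=(7,10) → add node 6 parent=1 cost=9
8. q=(6,21) nearest=5 d=7 new=(6,20) → add node 7 parent=5 cost=22
9. q=(3,7) nearest=2 d=4 new=(3,7) → blocked by [1,3]×[5,7], reject
10. q=(9,12) nearest=6 d=2 new=(9,12) → blocked by [7,9]×[12,16], reject
11. q=(10,17) nearest=7 d=4 new=(10,17) → blocked by [7,9]×[17,20], reject
12. q=(3,11) nearest=3 d=2 new=(3,11) → add node 8 parent=3 cost=14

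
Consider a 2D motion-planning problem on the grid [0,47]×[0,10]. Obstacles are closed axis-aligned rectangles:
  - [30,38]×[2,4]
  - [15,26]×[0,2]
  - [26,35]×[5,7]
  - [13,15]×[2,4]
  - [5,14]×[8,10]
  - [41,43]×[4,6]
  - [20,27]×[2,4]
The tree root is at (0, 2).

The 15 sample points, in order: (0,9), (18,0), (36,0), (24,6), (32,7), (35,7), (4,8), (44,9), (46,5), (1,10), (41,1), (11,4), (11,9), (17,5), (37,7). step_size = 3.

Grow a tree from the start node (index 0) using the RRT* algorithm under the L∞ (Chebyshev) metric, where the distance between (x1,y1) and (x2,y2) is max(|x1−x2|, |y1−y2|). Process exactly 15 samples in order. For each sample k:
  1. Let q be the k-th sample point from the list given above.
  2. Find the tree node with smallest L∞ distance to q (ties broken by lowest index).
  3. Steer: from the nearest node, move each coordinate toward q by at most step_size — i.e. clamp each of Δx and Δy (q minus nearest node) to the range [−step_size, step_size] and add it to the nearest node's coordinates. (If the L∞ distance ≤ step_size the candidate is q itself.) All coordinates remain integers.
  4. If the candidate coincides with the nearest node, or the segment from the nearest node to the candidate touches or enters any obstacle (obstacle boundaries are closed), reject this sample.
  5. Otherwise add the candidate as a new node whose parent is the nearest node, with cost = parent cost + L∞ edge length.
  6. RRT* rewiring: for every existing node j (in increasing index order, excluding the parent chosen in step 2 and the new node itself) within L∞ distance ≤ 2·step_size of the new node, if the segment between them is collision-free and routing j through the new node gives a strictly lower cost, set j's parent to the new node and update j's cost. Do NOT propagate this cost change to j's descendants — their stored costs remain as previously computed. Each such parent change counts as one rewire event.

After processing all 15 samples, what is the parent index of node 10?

1. q=(0,9) nearest=0 d=7 new=(0,5) → add node 1 parent=0 cost=3
2. q=(18,0) nearest=0 d=18 new=(3,0) → add node 2 parent=0 cost=3
3. q=(36,0) nearest=2 d=33 new=(6,0) → add node 3 parent=2 cost=6
4. q=(24,6) nearest=3 d=18 new=(9,3) → add node 4 parent=3 cost=9
5. q=(32,7) nearest=4 d=23 new=(12,6) → add node 5 parent=4 cost=12
6. q=(35,7) nearest=5 d=23 new=(15,7) → add node 6 parent=5 cost=15
7. q=(4,8) nearest=1 d=4 new=(3,8) → add node 7 parent=1 cost=6
8. q=(44,9) nearest=6 d=29 new=(18,9) → add node 8 parent=6 cost=18
9. q=(46,5) nearest=8 d=28 new=(21,6) → add node 9 parent=8 cost=21
10. q=(1,10) nearest=7 d=2 new=(1,10) → add node 10 parent=7 cost=8
11. q=(41,1) nearest=9 d=20 new=(24,3) → blocked by [20,27]×[2,4], reject
12. q=(11,4) nearest=4 d=2 new=(11,4) → add node 11 parent=4 cost=11
13. q=(11,9) nearest=5 d=3 new=(11,9) → blocked by [5,14]×[8,10], reject
14. q=(17,5) nearest=6 d=2 new=(17,5) → add node 12 parent=6 cost=17
15. q=(37,7) nearest=9 d=16 new=(24,7) → add node 13 parent=9 cost=24

Parent of node 10: 7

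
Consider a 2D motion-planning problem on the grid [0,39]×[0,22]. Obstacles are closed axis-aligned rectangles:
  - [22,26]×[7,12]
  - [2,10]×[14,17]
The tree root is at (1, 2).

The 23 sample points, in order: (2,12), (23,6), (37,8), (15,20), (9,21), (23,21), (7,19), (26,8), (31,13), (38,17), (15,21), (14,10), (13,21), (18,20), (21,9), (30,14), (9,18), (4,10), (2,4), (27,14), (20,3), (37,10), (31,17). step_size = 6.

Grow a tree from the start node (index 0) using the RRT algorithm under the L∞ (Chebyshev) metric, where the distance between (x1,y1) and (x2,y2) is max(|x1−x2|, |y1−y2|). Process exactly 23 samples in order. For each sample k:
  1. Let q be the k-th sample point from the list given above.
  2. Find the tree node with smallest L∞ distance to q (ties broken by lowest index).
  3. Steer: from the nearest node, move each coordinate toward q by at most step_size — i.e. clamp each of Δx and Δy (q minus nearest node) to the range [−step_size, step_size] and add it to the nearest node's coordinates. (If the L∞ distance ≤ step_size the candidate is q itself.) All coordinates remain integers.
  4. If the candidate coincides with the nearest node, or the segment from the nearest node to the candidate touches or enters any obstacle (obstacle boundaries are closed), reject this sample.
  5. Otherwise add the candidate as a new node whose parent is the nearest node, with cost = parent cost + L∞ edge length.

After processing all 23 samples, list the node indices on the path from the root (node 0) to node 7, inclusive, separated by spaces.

1. q=(2,12) nearest=0 d=10 new=(2,8) → add node 1 parent=0 cost=6
2. q=(23,6) nearest=1 d=21 new=(8,6) → add node 2 parent=1 cost=12
3. q=(37,8) nearest=2 d=29 new=(14,8) → add node 3 parent=2 cost=18
4. q=(15,20) nearest=3 d=12 new=(15,14) → add node 4 parent=3 cost=24
5. q=(9,21) nearest=4 d=7 new=(9,20) → add node 5 parent=4 cost=30
6. q=(23,21) nearest=4 d=8 new=(21,20) → add node 6 parent=4 cost=30
7. q=(7,19) nearest=5 d=2 new=(7,19) → add node 7 parent=5 cost=32
8. q=(26,8) nearest=4 d=11 new=(21,8) → add node 8 parent=4 cost=30
9. q=(31,13) nearest=6 d=10 new=(27,14) → add node 9 parent=6 cost=36
10. q=(38,17) nearest=9 d=11 new=(33,17) → add node 10 parent=9 cost=42
11. q=(15,21) nearest=5 d=6 new=(15,21) → add node 11 parent=5 cost=36
12. q=(14,10) nearest=3 d=2 new=(14,10) → add node 12 parent=3 cost=20
13. q=(13,21) nearest=11 d=2 new=(13,21) → add node 13 parent=11 cost=38
14. q=(18,20) nearest=6 d=3 new=(18,20) → add node 14 parent=6 cost=33
15. q=(21,9) nearest=8 d=1 new=(21,9) → add node 15 parent=8 cost=31
16. q=(30,14) nearest=9 d=3 new=(30,14) → add node 16 parent=9 cost=39
17. q=(9,18) nearest=5 d=2 new=(9,18) → add node 17 parent=5 cost=32
18. q=(4,10) nearest=1 d=2 new=(4,10) → add node 18 parent=1 cost=8
19. q=(2,4) nearest=0 d=2 new=(2,4) → add node 19 parent=0 cost=2
20. q=(27,14) nearest=9 d=0 → coincident, reject
21. q=(20,3) nearest=8 d=5 new=(20,3) → add node 20 parent=8 cost=35
22. q=(37,10) nearest=10 d=7 new=(37,11) → add node 21 parent=10 cost=48
23. q=(31,17) nearest=10 d=2 new=(31,17) → add node 22 parent=10 cost=44

Path: 0 1 2 3 4 5 7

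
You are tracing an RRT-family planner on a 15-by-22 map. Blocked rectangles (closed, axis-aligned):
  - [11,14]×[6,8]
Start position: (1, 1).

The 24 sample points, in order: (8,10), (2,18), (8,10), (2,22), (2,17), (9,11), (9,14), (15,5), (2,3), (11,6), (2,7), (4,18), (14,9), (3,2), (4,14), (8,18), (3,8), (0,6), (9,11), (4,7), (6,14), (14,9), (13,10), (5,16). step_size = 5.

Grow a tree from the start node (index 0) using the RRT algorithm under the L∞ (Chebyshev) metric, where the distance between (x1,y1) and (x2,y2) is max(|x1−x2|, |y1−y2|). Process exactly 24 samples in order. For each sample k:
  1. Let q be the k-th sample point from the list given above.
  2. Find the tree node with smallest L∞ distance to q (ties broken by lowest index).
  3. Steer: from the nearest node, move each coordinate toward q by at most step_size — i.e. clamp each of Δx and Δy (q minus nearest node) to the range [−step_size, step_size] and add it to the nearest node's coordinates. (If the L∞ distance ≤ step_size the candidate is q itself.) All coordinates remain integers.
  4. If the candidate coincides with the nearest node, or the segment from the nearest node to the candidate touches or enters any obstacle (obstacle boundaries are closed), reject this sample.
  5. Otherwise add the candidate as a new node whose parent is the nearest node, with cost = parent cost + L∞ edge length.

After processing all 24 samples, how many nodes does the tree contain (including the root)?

Node count: 21

1. q=(8,10) nearest=0 d=9 new=(6,6) → add node 1 parent=0 cost=5
2. q=(2,18) nearest=1 d=12 new=(2,11) → add node 2 parent=1 cost=10
3. q=(8,10) nearest=1 d=4 new=(8,10) → add node 3 parent=1 cost=9
4. q=(2,22) nearest=2 d=11 new=(2,16) → add node 4 parent=2 cost=15
5. q=(2,17) nearest=4 d=1 new=(2,17) → add node 5 parent=4 cost=16
6. q=(9,11) nearest=3 d=1 new=(9,11) → add node 6 parent=3 cost=10
7. q=(9,14) nearest=6 d=3 new=(9,14) → add node 7 parent=6 cost=13
8. q=(15,5) nearest=6 d=6 new=(14,6) → blocked by [11,14]×[6,8], reject
9. q=(2,3) nearest=0 d=2 new=(2,3) → add node 8 parent=0 cost=2
10. q=(11,6) nearest=3 d=4 new=(11,6) → blocked by [11,14]×[6,8], reject
11. q=(2,7) nearest=1 d=4 new=(2,7) → add node 9 parent=1 cost=9
12. q=(4,18) nearest=4 d=2 new=(4,18) → add node 10 parent=4 cost=17
13. q=(14,9) nearest=6 d=5 new=(14,9) → add node 11 parent=6 cost=15
14. q=(3,2) nearest=8 d=1 new=(3,2) → add node 12 parent=8 cost=3
15. q=(4,14) nearest=4 d=2 new=(4,14) → add node 13 parent=4 cost=17
16. q=(8,18) nearest=7 d=4 new=(8,18) → add node 14 parent=7 cost=17
17. q=(3,8) nearest=9 d=1 new=(3,8) → add node 15 parent=9 cost=10
18. q=(0,6) nearest=9 d=2 new=(0,6) → add node 16 parent=9 cost=11
19. q=(9,11) nearest=6 d=0 → coincident, reject
20. q=(4,7) nearest=15 d=1 new=(4,7) → add node 17 parent=15 cost=11
21. q=(6,14) nearest=13 d=2 new=(6,14) → add node 18 parent=13 cost=19
22. q=(14,9) nearest=11 d=0 → coincident, reject
23. q=(13,10) nearest=11 d=1 new=(13,10) → add node 19 parent=11 cost=16
24. q=(5,16) nearest=10 d=2 new=(5,16) → add node 20 parent=10 cost=19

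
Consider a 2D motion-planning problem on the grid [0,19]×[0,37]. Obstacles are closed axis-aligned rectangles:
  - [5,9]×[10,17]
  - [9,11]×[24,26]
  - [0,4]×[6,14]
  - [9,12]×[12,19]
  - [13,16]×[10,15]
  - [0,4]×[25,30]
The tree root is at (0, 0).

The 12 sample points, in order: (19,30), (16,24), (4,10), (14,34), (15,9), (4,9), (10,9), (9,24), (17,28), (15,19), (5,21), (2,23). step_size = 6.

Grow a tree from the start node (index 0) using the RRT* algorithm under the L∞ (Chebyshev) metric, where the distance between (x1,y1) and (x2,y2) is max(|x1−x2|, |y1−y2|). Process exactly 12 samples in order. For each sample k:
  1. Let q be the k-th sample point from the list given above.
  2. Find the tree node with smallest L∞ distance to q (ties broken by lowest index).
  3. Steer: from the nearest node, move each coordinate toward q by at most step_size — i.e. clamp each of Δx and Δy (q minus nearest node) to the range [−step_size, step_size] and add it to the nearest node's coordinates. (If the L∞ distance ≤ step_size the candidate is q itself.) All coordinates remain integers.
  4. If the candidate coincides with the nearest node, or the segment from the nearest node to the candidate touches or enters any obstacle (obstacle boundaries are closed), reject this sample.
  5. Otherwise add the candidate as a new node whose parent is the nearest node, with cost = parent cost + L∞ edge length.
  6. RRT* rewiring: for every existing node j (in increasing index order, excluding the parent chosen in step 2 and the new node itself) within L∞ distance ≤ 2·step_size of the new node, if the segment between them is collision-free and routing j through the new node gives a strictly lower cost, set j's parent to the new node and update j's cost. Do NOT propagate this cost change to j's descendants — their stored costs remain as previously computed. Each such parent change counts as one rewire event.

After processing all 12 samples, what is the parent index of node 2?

1. q=(19,30) nearest=0 d=30 new=(6,6) → add node 1 parent=0 cost=6
2. q=(16,24) nearest=1 d=18 new=(12,12) → blocked by [9,12]×[12,19], reject
3. q=(4,10) nearest=1 d=4 new=(4,10) → blocked by [0,4]×[6,14], reject
4. q=(14,34) nearest=1 d=28 new=(12,12) → blocked by [9,12]×[12,19], reject
5. q=(15,9) nearest=1 d=9 new=(12,9) → add node 2 parent=1 cost=12
6. q=(4,9) nearest=1 d=3 new=(4,9) → blocked by [0,4]×[6,14], reject
7. q=(10,9) nearest=2 d=2 new=(10,9) → add node 3 parent=2 cost=14
8. q=(9,24) nearest=2 d=15 new=(9,15) → blocked by [5,9]×[10,17], reject
9. q=(17,28) nearest=2 d=19 new=(17,15) → blocked by [13,16]×[10,15], reject
10. q=(15,19) nearest=2 d=10 new=(15,15) → blocked by [13,16]×[10,15], reject
11. q=(5,21) nearest=2 d=12 new=(6,15) → blocked by [5,9]×[10,17], reject
12. q=(2,23) nearest=2 d=14 new=(6,15) → blocked by [5,9]×[10,17], reject

Parent of node 2: 1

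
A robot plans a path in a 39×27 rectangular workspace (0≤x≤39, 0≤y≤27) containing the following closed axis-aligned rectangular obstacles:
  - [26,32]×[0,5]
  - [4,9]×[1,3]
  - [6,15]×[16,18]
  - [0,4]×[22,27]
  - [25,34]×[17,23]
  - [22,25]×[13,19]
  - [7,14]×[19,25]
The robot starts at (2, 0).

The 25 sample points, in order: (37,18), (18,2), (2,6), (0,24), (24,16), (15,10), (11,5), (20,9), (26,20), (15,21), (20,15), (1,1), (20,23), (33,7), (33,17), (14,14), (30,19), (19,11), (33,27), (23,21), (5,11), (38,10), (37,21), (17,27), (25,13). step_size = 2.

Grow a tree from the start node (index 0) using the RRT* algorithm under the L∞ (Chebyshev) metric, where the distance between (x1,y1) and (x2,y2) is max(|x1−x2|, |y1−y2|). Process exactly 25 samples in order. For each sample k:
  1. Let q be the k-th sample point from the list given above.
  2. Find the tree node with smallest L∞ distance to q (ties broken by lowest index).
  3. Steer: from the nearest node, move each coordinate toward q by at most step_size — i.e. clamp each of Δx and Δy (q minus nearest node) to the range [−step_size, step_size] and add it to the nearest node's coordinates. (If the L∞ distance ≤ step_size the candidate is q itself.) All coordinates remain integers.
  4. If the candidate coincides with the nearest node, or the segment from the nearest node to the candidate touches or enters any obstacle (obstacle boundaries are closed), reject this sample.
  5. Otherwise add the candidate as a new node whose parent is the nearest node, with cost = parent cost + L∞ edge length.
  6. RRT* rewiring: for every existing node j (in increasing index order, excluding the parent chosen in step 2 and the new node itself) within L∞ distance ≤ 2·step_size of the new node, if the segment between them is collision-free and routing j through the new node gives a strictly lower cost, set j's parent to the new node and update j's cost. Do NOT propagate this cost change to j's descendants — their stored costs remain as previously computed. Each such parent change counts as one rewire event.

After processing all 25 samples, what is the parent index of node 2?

Parent of node 2: 1

1. q=(37,18) nearest=0 d=35 new=(4,2) → blocked by [4,9]×[1,3], reject
2. q=(18,2) nearest=0 d=16 new=(4,2) → blocked by [4,9]×[1,3], reject
3. q=(2,6) nearest=0 d=6 new=(2,2) → add node 1 parent=0 cost=2
4. q=(0,24) nearest=1 d=22 new=(0,4) → add node 2 parent=1 cost=4
5. q=(24,16) nearest=0 d=22 new=(4,2) → blocked by [4,9]×[1,3], reject
6. q=(15,10) nearest=0 d=13 new=(4,2) → blocked by [4,9]×[1,3], reject
7. q=(11,5) nearest=0 d=9 new=(4,2) → blocked by [4,9]×[1,3], reject
8. q=(20,9) nearest=0 d=18 new=(4,2) → blocked by [4,9]×[1,3], reject
9. q=(26,20) nearest=0 d=24 new=(4,2) → blocked by [4,9]×[1,3], reject
10. q=(15,21) nearest=2 d=17 new=(2,6) → add node 3 parent=2 cost=6
11. q=(20,15) nearest=0 d=18 new=(4,2) → blocked by [4,9]×[1,3], reject
12. q=(1,1) nearest=0 d=1 new=(1,1) → add node 4 parent=0 cost=1
13. q=(20,23) nearest=3 d=18 new=(4,8) → add node 5 parent=3 cost=8
14. q=(33,7) nearest=5 d=29 new=(6,7) → add node 6 parent=5 cost=10
15. q=(33,17) nearest=6 d=27 new=(8,9) → add node 7 parent=6 cost=12
16. q=(14,14) nearest=7 d=6 new=(10,11) → add node 8 parent=7 cost=14
17. q=(30,19) nearest=8 d=20 new=(12,13) → add node 9 parent=8 cost=16
18. q=(19,11) nearest=9 d=7 new=(14,11) → add node 10 parent=9 cost=18
19. q=(33,27) nearest=10 d=19 new=(16,13) → add node 11 parent=10 cost=20
20. q=(23,21) nearest=11 d=8 new=(18,15) → add node 12 parent=11 cost=22
21. q=(5,11) nearest=5 d=3 new=(5,10) → add node 13 parent=5 cost=10
22. q=(38,10) nearest=12 d=20 new=(20,13) → add node 14 parent=12 cost=24
23. q=(37,21) nearest=14 d=17 new=(22,15) → blocked by [22,25]×[13,19], reject
24. q=(17,27) nearest=12 d=12 new=(17,17) → add node 15 parent=12 cost=24
25. q=(25,13) nearest=14 d=5 new=(22,13) → blocked by [22,25]×[13,19], reject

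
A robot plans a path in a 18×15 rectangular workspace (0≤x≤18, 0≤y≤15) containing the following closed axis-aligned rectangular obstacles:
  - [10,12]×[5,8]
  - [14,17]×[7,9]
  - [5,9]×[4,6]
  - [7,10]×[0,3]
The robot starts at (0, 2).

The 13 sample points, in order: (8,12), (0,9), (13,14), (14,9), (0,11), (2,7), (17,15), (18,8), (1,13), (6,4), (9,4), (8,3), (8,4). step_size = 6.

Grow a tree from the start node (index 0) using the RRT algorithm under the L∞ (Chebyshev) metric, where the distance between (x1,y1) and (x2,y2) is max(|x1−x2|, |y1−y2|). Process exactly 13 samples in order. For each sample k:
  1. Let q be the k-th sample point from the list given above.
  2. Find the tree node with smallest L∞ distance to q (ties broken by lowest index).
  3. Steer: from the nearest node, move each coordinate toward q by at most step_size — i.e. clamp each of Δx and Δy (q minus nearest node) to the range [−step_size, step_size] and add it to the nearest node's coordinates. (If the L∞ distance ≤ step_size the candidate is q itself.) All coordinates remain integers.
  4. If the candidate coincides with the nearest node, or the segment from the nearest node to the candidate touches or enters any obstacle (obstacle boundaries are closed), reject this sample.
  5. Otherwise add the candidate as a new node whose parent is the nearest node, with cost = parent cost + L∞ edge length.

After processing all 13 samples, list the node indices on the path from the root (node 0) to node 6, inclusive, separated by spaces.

1. q=(8,12) nearest=0 d=10 new=(6,8) → add node 1 parent=0 cost=6
2. q=(0,9) nearest=1 d=6 new=(0,9) → add node 2 parent=1 cost=12
3. q=(13,14) nearest=1 d=7 new=(12,14) → add node 3 parent=1 cost=12
4. q=(14,9) nearest=3 d=5 new=(14,9) → blocked by [14,17]×[7,9], reject
5. q=(0,11) nearest=2 d=2 new=(0,11) → add node 4 parent=2 cost=14
6. q=(2,7) nearest=2 d=2 new=(2,7) → add node 5 parent=2 cost=14
7. q=(17,15) nearest=3 d=5 new=(17,15) → add node 6 parent=3 cost=17
8. q=(18,8) nearest=3 d=6 new=(18,8) → blocked by [14,17]×[7,9], reject
9. q=(1,13) nearest=4 d=2 new=(1,13) → add node 7 parent=4 cost=16
10. q=(6,4) nearest=1 d=4 new=(6,4) → blocked by [5,9]×[4,6], reject
11. q=(9,4) nearest=1 d=4 new=(9,4) → blocked by [5,9]×[4,6], reject
12. q=(8,3) nearest=1 d=5 new=(8,3) → blocked by [5,9]×[4,6], reject
13. q=(8,4) nearest=1 d=4 new=(8,4) → blocked by [5,9]×[4,6], reject

Path: 0 1 3 6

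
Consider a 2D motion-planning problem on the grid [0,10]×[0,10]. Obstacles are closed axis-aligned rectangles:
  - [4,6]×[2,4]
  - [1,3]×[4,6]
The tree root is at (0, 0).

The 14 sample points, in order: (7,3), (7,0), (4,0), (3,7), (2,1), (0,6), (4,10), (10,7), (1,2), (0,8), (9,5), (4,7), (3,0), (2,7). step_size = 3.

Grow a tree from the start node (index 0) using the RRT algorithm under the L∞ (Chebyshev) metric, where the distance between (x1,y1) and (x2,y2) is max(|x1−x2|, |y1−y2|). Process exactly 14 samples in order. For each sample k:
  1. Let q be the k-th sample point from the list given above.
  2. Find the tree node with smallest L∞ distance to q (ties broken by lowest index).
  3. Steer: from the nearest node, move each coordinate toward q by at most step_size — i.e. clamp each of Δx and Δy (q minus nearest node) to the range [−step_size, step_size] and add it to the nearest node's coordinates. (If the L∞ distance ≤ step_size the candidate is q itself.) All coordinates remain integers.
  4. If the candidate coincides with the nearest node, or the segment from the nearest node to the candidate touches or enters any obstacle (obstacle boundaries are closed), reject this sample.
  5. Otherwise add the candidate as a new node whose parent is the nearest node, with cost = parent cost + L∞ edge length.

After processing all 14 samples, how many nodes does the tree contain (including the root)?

Node count: 12

1. q=(7,3) nearest=0 d=7 new=(3,3) → add node 1 parent=0 cost=3
2. q=(7,0) nearest=1 d=4 new=(6,0) → blocked by [4,6]×[2,4], reject
3. q=(4,0) nearest=1 d=3 new=(4,0) → add node 2 parent=1 cost=6
4. q=(3,7) nearest=1 d=4 new=(3,6) → blocked by [1,3]×[4,6], reject
5. q=(2,1) nearest=0 d=2 new=(2,1) → add node 3 parent=0 cost=2
6. q=(0,6) nearest=1 d=3 new=(0,6) → blocked by [1,3]×[4,6], reject
7. q=(4,10) nearest=1 d=7 new=(4,6) → add node 4 parent=1 cost=6
8. q=(10,7) nearest=4 d=6 new=(7,7) → add node 5 parent=4 cost=9
9. q=(1,2) nearest=3 d=1 new=(1,2) → add node 6 parent=3 cost=3
10. q=(0,8) nearest=4 d=4 new=(1,8) → add node 7 parent=4 cost=9
11. q=(9,5) nearest=5 d=2 new=(9,5) → add node 8 parent=5 cost=11
12. q=(4,7) nearest=4 d=1 new=(4,7) → add node 9 parent=4 cost=7
13. q=(3,0) nearest=2 d=1 new=(3,0) → add node 10 parent=2 cost=7
14. q=(2,7) nearest=7 d=1 new=(2,7) → add node 11 parent=7 cost=10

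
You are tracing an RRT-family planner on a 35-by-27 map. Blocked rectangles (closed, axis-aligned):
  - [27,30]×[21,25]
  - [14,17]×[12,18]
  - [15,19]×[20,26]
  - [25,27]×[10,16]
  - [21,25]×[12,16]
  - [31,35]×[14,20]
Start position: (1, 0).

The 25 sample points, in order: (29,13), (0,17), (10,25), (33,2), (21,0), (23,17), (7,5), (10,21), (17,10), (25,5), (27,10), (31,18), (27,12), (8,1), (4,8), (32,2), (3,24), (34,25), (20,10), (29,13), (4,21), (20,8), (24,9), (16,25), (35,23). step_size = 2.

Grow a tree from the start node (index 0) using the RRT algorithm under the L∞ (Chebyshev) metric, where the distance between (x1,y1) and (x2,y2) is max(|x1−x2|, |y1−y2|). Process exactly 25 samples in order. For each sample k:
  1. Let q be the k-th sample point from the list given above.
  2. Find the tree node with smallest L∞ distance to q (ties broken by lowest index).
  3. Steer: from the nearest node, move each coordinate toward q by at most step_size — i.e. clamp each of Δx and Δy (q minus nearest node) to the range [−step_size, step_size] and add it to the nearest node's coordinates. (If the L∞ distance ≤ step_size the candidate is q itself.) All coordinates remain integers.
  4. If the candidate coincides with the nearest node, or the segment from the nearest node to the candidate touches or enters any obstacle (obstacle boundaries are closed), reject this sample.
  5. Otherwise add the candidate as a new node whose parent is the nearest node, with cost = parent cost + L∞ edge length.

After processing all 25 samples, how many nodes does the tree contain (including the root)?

Node count: 22

1. q=(29,13) nearest=0 d=28 new=(3,2) → add node 1 parent=0 cost=2
2. q=(0,17) nearest=1 d=15 new=(1,4) → add node 2 parent=1 cost=4
3. q=(10,25) nearest=2 d=21 new=(3,6) → add node 3 parent=2 cost=6
4. q=(33,2) nearest=1 d=30 new=(5,2) → add node 4 parent=1 cost=4
5. q=(21,0) nearest=4 d=16 new=(7,0) → add node 5 parent=4 cost=6
6. q=(23,17) nearest=5 d=17 new=(9,2) → add node 6 parent=5 cost=8
7. q=(7,5) nearest=4 d=3 new=(7,4) → add node 7 parent=4 cost=6
8. q=(10,21) nearest=3 d=15 new=(5,8) → add node 8 parent=3 cost=8
9. q=(17,10) nearest=6 d=8 new=(11,4) → add node 9 parent=6 cost=10
10. q=(25,5) nearest=9 d=14 new=(13,5) → add node 10 parent=9 cost=12
11. q=(27,10) nearest=10 d=14 new=(15,7) → add node 11 parent=10 cost=14
12. q=(31,18) nearest=11 d=16 new=(17,9) → add node 12 parent=11 cost=16
13. q=(27,12) nearest=12 d=10 new=(19,11) → add node 13 parent=12 cost=18
14. q=(8,1) nearest=5 d=1 new=(8,1) → add node 14 parent=5 cost=7
15. q=(4,8) nearest=8 d=1 new=(4,8) → add node 15 parent=8 cost=9
16. q=(32,2) nearest=13 d=13 new=(21,9) → add node 16 parent=13 cost=20
17. q=(3,24) nearest=12 d=15 new=(15,11) → add node 17 parent=12 cost=18
18. q=(34,25) nearest=13 d=15 new=(21,13) → blocked by [21,25]×[12,16], reject
19. q=(20,10) nearest=13 d=1 new=(20,10) → add node 18 parent=13 cost=19
20. q=(29,13) nearest=16 d=8 new=(23,11) → add node 19 parent=16 cost=22
21. q=(4,21) nearest=17 d=11 new=(13,13) → blocked by [14,17]×[12,18], reject
22. q=(20,8) nearest=16 d=1 new=(20,8) → add node 20 parent=16 cost=21
23. q=(24,9) nearest=19 d=2 new=(24,9) → add node 21 parent=19 cost=24
24. q=(16,25) nearest=13 d=14 new=(17,13) → blocked by [14,17]×[12,18], reject
25. q=(35,23) nearest=19 d=12 new=(25,13) → blocked by [25,27]×[10,16], reject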